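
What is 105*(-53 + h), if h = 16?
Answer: -3885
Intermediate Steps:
105*(-53 + h) = 105*(-53 + 16) = 105*(-37) = -3885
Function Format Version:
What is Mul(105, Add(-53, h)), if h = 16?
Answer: -3885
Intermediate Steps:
Mul(105, Add(-53, h)) = Mul(105, Add(-53, 16)) = Mul(105, -37) = -3885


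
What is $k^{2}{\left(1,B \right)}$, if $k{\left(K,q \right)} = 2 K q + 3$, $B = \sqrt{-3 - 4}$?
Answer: $-19 + 12 i \sqrt{7} \approx -19.0 + 31.749 i$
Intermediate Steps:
$B = i \sqrt{7}$ ($B = \sqrt{-7} = i \sqrt{7} \approx 2.6458 i$)
$k{\left(K,q \right)} = 3 + 2 K q$ ($k{\left(K,q \right)} = 2 K q + 3 = 3 + 2 K q$)
$k^{2}{\left(1,B \right)} = \left(3 + 2 \cdot 1 i \sqrt{7}\right)^{2} = \left(3 + 2 i \sqrt{7}\right)^{2}$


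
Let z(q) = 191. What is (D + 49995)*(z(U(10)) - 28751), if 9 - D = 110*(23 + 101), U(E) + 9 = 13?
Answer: -1038555840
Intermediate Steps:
U(E) = 4 (U(E) = -9 + 13 = 4)
D = -13631 (D = 9 - 110*(23 + 101) = 9 - 110*124 = 9 - 1*13640 = 9 - 13640 = -13631)
(D + 49995)*(z(U(10)) - 28751) = (-13631 + 49995)*(191 - 28751) = 36364*(-28560) = -1038555840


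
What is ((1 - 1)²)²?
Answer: 0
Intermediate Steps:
((1 - 1)²)² = (0²)² = 0² = 0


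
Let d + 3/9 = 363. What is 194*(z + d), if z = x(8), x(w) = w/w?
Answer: 211654/3 ≈ 70551.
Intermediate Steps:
x(w) = 1
d = 1088/3 (d = -⅓ + 363 = 1088/3 ≈ 362.67)
z = 1
194*(z + d) = 194*(1 + 1088/3) = 194*(1091/3) = 211654/3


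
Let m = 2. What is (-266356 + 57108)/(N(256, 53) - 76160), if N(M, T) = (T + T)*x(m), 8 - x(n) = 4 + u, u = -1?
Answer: 104624/37815 ≈ 2.7667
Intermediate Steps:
x(n) = 5 (x(n) = 8 - (4 - 1) = 8 - 1*3 = 8 - 3 = 5)
N(M, T) = 10*T (N(M, T) = (T + T)*5 = (2*T)*5 = 10*T)
(-266356 + 57108)/(N(256, 53) - 76160) = (-266356 + 57108)/(10*53 - 76160) = -209248/(530 - 76160) = -209248/(-75630) = -209248*(-1/75630) = 104624/37815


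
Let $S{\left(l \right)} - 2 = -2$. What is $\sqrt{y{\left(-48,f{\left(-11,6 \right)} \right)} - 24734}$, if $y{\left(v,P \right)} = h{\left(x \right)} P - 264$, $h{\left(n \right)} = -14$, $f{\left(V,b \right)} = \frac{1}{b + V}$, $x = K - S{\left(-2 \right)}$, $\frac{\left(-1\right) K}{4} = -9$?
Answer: $\frac{4 i \sqrt{39055}}{5} \approx 158.1 i$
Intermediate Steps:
$K = 36$ ($K = \left(-4\right) \left(-9\right) = 36$)
$S{\left(l \right)} = 0$ ($S{\left(l \right)} = 2 - 2 = 0$)
$x = 36$ ($x = 36 - 0 = 36 + 0 = 36$)
$f{\left(V,b \right)} = \frac{1}{V + b}$
$y{\left(v,P \right)} = -264 - 14 P$ ($y{\left(v,P \right)} = - 14 P - 264 = -264 - 14 P$)
$\sqrt{y{\left(-48,f{\left(-11,6 \right)} \right)} - 24734} = \sqrt{\left(-264 - \frac{14}{-11 + 6}\right) - 24734} = \sqrt{\left(-264 - \frac{14}{-5}\right) - 24734} = \sqrt{\left(-264 - - \frac{14}{5}\right) - 24734} = \sqrt{\left(-264 + \frac{14}{5}\right) - 24734} = \sqrt{- \frac{1306}{5} - 24734} = \sqrt{- \frac{124976}{5}} = \frac{4 i \sqrt{39055}}{5}$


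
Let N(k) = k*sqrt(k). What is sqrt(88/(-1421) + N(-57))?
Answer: sqrt(-2552 - 2348913*I*sqrt(57))/203 ≈ 14.668 - 14.67*I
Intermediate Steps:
N(k) = k**(3/2)
sqrt(88/(-1421) + N(-57)) = sqrt(88/(-1421) + (-57)**(3/2)) = sqrt(88*(-1/1421) - 57*I*sqrt(57)) = sqrt(-88/1421 - 57*I*sqrt(57))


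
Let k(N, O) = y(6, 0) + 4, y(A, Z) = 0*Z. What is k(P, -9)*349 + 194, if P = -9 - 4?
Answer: 1590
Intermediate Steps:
y(A, Z) = 0
P = -13
k(N, O) = 4 (k(N, O) = 0 + 4 = 4)
k(P, -9)*349 + 194 = 4*349 + 194 = 1396 + 194 = 1590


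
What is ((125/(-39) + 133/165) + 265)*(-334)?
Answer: -188135186/2145 ≈ -87709.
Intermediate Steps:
((125/(-39) + 133/165) + 265)*(-334) = ((125*(-1/39) + 133*(1/165)) + 265)*(-334) = ((-125/39 + 133/165) + 265)*(-334) = (-5146/2145 + 265)*(-334) = (563279/2145)*(-334) = -188135186/2145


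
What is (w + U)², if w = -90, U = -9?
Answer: 9801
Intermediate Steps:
(w + U)² = (-90 - 9)² = (-99)² = 9801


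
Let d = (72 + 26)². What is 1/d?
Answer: 1/9604 ≈ 0.00010412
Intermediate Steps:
d = 9604 (d = 98² = 9604)
1/d = 1/9604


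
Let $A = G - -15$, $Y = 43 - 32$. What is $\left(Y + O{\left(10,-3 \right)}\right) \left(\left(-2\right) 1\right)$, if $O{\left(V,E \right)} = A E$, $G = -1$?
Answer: $62$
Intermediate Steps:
$Y = 11$
$A = 14$ ($A = -1 - -15 = -1 + 15 = 14$)
$O{\left(V,E \right)} = 14 E$
$\left(Y + O{\left(10,-3 \right)}\right) \left(\left(-2\right) 1\right) = \left(11 + 14 \left(-3\right)\right) \left(\left(-2\right) 1\right) = \left(11 - 42\right) \left(-2\right) = \left(-31\right) \left(-2\right) = 62$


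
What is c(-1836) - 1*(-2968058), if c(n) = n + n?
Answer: 2964386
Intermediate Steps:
c(n) = 2*n
c(-1836) - 1*(-2968058) = 2*(-1836) - 1*(-2968058) = -3672 + 2968058 = 2964386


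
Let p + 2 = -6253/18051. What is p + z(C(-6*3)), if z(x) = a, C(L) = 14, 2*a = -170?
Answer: -1576690/18051 ≈ -87.346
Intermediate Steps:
a = -85 (a = (½)*(-170) = -85)
z(x) = -85
p = -42355/18051 (p = -2 - 6253/18051 = -42355/18051 ≈ -2.3464)
p + z(C(-6*3)) = -42355/18051 - 85 = -1576690/18051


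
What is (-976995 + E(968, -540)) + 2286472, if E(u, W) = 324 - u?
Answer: 1308833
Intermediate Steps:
(-976995 + E(968, -540)) + 2286472 = (-976995 + (324 - 1*968)) + 2286472 = (-976995 + (324 - 968)) + 2286472 = (-976995 - 644) + 2286472 = -977639 + 2286472 = 1308833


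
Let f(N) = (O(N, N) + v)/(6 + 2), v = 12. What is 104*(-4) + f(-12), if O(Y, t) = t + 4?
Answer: -831/2 ≈ -415.50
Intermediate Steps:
O(Y, t) = 4 + t
f(N) = 2 + N/8 (f(N) = ((4 + N) + 12)/(6 + 2) = (16 + N)/8 = (16 + N)*(⅛) = 2 + N/8)
104*(-4) + f(-12) = 104*(-4) + (2 + (⅛)*(-12)) = -416 + (2 - 3/2) = -416 + ½ = -831/2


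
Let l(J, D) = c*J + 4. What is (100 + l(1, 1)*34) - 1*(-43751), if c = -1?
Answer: 43953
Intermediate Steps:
l(J, D) = 4 - J (l(J, D) = -J + 4 = 4 - J)
(100 + l(1, 1)*34) - 1*(-43751) = (100 + (4 - 1*1)*34) - 1*(-43751) = (100 + (4 - 1)*34) + 43751 = (100 + 3*34) + 43751 = (100 + 102) + 43751 = 202 + 43751 = 43953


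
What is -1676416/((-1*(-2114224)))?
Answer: -14968/18877 ≈ -0.79292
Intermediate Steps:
-1676416/((-1*(-2114224))) = -1676416/2114224 = -1676416*1/2114224 = -14968/18877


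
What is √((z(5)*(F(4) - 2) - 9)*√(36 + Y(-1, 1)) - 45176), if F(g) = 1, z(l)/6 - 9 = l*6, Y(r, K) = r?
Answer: √(-45176 - 243*√35) ≈ 215.9*I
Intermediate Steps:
z(l) = 54 + 36*l (z(l) = 54 + 6*(l*6) = 54 + 6*(6*l) = 54 + 36*l)
√((z(5)*(F(4) - 2) - 9)*√(36 + Y(-1, 1)) - 45176) = √(((54 + 36*5)*(1 - 2) - 9)*√(36 - 1) - 45176) = √(((54 + 180)*(-1) - 9)*√35 - 45176) = √((234*(-1) - 9)*√35 - 45176) = √((-234 - 9)*√35 - 45176) = √(-243*√35 - 45176) = √(-45176 - 243*√35)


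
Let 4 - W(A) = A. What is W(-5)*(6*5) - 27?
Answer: 243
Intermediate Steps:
W(A) = 4 - A
W(-5)*(6*5) - 27 = (4 - 1*(-5))*(6*5) - 27 = (4 + 5)*30 - 27 = 9*30 - 27 = 270 - 27 = 243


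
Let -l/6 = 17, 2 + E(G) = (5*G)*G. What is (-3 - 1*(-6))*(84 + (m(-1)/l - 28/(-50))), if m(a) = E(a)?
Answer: 215553/850 ≈ 253.59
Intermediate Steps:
E(G) = -2 + 5*G² (E(G) = -2 + (5*G)*G = -2 + 5*G²)
l = -102 (l = -6*17 = -102)
m(a) = -2 + 5*a²
(-3 - 1*(-6))*(84 + (m(-1)/l - 28/(-50))) = (-3 - 1*(-6))*(84 + ((-2 + 5*(-1)²)/(-102) - 28/(-50))) = (-3 + 6)*(84 + ((-2 + 5*1)*(-1/102) - 28*(-1/50))) = 3*(84 + ((-2 + 5)*(-1/102) + 14/25)) = 3*(84 + (3*(-1/102) + 14/25)) = 3*(84 + (-1/34 + 14/25)) = 3*(84 + 451/850) = 3*(71851/850) = 215553/850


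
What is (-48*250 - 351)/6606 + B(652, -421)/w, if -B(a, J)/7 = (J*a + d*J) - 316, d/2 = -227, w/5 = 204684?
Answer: -121819546/93898785 ≈ -1.2973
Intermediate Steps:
w = 1023420 (w = 5*204684 = 1023420)
d = -454 (d = 2*(-227) = -454)
B(a, J) = 2212 + 3178*J - 7*J*a (B(a, J) = -7*((J*a - 454*J) - 316) = -7*((-454*J + J*a) - 316) = -7*(-316 - 454*J + J*a) = 2212 + 3178*J - 7*J*a)
(-48*250 - 351)/6606 + B(652, -421)/w = (-48*250 - 351)/6606 + (2212 + 3178*(-421) - 7*(-421)*652)/1023420 = (-12000 - 351)*(1/6606) + (2212 - 1337938 + 1921444)*(1/1023420) = -12351*1/6606 + 585718*(1/1023420) = -4117/2202 + 292859/511710 = -121819546/93898785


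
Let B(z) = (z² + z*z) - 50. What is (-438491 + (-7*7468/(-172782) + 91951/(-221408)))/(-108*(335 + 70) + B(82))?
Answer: 8387308272177785/580371415056576 ≈ 14.452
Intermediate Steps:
B(z) = -50 + 2*z² (B(z) = (z² + z²) - 50 = 2*z² - 50 = -50 + 2*z²)
(-438491 + (-7*7468/(-172782) + 91951/(-221408)))/(-108*(335 + 70) + B(82)) = (-438491 + (-7*7468/(-172782) + 91951/(-221408)))/(-108*(335 + 70) + (-50 + 2*82²)) = (-438491 + (-52276*(-1/172782) + 91951*(-1/221408)))/(-108*405 + (-50 + 2*6724)) = (-438491 + (26138/86391 - 91951/221408))/(-43740 + (-50 + 13448)) = (-438491 - 2156576537/19127658528)/(-43740 + 13398) = -8387308272177785/19127658528/(-30342) = -8387308272177785/19127658528*(-1/30342) = 8387308272177785/580371415056576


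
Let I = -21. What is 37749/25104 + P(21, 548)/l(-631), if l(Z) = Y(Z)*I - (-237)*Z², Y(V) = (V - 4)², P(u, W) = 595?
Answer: 33776243213/22461916968 ≈ 1.5037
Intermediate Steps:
Y(V) = (-4 + V)²
l(Z) = -21*(-4 + Z)² + 237*Z² (l(Z) = (-4 + Z)²*(-21) - (-237)*Z² = -21*(-4 + Z)² + 237*Z²)
37749/25104 + P(21, 548)/l(-631) = 37749/25104 + 595/(-336 + 168*(-631) + 216*(-631)²) = 37749*(1/25104) + 595/(-336 - 106008 + 216*398161) = 12583/8368 + 595/(-336 - 106008 + 86002776) = 12583/8368 + 595/85896432 = 33776243213/22461916968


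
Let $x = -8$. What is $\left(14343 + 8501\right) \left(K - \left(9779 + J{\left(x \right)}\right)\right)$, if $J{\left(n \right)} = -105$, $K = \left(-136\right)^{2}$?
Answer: $201529768$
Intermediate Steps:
$K = 18496$
$\left(14343 + 8501\right) \left(K - \left(9779 + J{\left(x \right)}\right)\right) = \left(14343 + 8501\right) \left(18496 - 9674\right) = 22844 \left(18496 + \left(-9779 + 105\right)\right) = 22844 \left(18496 - 9674\right) = 22844 \cdot 8822 = 201529768$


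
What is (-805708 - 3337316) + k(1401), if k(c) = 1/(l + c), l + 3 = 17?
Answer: -5862378959/1415 ≈ -4.1430e+6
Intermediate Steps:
l = 14 (l = -3 + 17 = 14)
k(c) = 1/(14 + c)
(-805708 - 3337316) + k(1401) = (-805708 - 3337316) + 1/(14 + 1401) = -4143024 + 1/1415 = -5862378959/1415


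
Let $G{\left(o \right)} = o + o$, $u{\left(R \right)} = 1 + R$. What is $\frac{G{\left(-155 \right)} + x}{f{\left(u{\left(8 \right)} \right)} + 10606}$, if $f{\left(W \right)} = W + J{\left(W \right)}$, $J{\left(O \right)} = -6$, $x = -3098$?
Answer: $- \frac{3408}{10609} \approx -0.32124$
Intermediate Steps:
$G{\left(o \right)} = 2 o$
$f{\left(W \right)} = -6 + W$ ($f{\left(W \right)} = W - 6 = -6 + W$)
$\frac{G{\left(-155 \right)} + x}{f{\left(u{\left(8 \right)} \right)} + 10606} = \frac{2 \left(-155\right) - 3098}{\left(-6 + \left(1 + 8\right)\right) + 10606} = \frac{-310 - 3098}{\left(-6 + 9\right) + 10606} = - \frac{3408}{3 + 10606} = - \frac{3408}{10609}$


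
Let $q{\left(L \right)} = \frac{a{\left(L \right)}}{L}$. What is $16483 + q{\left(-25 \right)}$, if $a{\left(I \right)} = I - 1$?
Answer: $\frac{412101}{25} \approx 16484.0$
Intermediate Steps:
$a{\left(I \right)} = -1 + I$ ($a{\left(I \right)} = I - 1 = -1 + I$)
$q{\left(L \right)} = \frac{-1 + L}{L}$
$16483 + q{\left(-25 \right)} = 16483 + \frac{-1 - 25}{-25} = 16483 - - \frac{26}{25} = 16483 + \frac{26}{25} = \frac{412101}{25}$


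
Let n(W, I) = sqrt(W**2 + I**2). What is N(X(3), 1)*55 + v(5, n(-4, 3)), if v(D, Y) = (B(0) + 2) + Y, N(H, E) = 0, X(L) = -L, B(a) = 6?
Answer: 13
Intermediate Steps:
n(W, I) = sqrt(I**2 + W**2)
v(D, Y) = 8 + Y (v(D, Y) = (6 + 2) + Y = 8 + Y)
N(X(3), 1)*55 + v(5, n(-4, 3)) = 0*55 + (8 + sqrt(3**2 + (-4)**2)) = 0 + (8 + sqrt(9 + 16)) = 0 + (8 + sqrt(25)) = 0 + (8 + 5) = 0 + 13 = 13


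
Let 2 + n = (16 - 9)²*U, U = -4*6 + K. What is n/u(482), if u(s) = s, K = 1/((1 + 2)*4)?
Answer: -14087/5784 ≈ -2.4355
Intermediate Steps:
K = 1/12 (K = 1/(3*4) = 1/12 ≈ 0.083333)
U = -287/12 (U = -4*6 + 1/12 = -24 + 1/12 = -287/12 ≈ -23.917)
n = -14087/12 (n = -2 + (16 - 9)²*(-287/12) = -2 + 7²*(-287/12) = -2 + 49*(-287/12) = -2 - 14063/12 = -14087/12 ≈ -1173.9)
n/u(482) = -14087/12/482 = -14087/12*1/482 = -14087/5784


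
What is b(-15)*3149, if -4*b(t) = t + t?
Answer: 47235/2 ≈ 23618.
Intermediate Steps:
b(t) = -t/2 (b(t) = -(t + t)/4 = -t/2)
b(-15)*3149 = -1/2*(-15)*3149 = (15/2)*3149 = 47235/2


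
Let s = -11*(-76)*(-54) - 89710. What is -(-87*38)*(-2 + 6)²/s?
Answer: -26448/67427 ≈ -0.39225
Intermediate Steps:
s = -134854 (s = 836*(-54) - 89710 = -45144 - 89710 = -134854)
-(-87*38)*(-2 + 6)²/s = -(-87*38)*(-2 + 6)²/(-134854) = -(-3306*4²)*(-1)/134854 = -(-3306*16)*(-1)/134854 = -(-52896)*(-1)/134854 = -1*26448/67427 = -26448/67427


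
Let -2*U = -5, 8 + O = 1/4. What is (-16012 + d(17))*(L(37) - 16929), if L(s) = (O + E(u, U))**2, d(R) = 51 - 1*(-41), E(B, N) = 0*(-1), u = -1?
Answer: 268553485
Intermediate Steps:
O = -31/4 (O = -8 + 1/4 = -31/4 ≈ -7.7500)
U = 5/2 (U = -1/2*(-5) = 5/2 ≈ 2.5000)
E(B, N) = 0
d(R) = 92 (d(R) = 51 + 41 = 92)
L(s) = 961/16 (L(s) = (-31/4 + 0)**2 = (-31/4)**2 = 961/16)
(-16012 + d(17))*(L(37) - 16929) = (-16012 + 92)*(961/16 - 16929) = -15920*(-269903/16) = 268553485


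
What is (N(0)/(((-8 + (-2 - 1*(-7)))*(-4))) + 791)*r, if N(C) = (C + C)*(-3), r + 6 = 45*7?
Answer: 244419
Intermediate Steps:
r = 309 (r = -6 + 45*7 = -6 + 315 = 309)
N(C) = -6*C (N(C) = (2*C)*(-3) = -6*C)
(N(0)/(((-8 + (-2 - 1*(-7)))*(-4))) + 791)*r = ((-6*0)/(((-8 + (-2 - 1*(-7)))*(-4))) + 791)*309 = (0/(((-8 + (-2 + 7))*(-4))) + 791)*309 = (0/(((-8 + 5)*(-4))) + 791)*309 = (0/((-3*(-4))) + 791)*309 = (0/12 + 791)*309 = (0*(1/12) + 791)*309 = (0 + 791)*309 = 791*309 = 244419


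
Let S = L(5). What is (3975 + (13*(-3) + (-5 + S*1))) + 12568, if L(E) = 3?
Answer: 16502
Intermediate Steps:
S = 3
(3975 + (13*(-3) + (-5 + S*1))) + 12568 = (3975 + (13*(-3) + (-5 + 3*1))) + 12568 = (3975 + (-39 + (-5 + 3))) + 12568 = (3975 + (-39 - 2)) + 12568 = (3975 - 41) + 12568 = 3934 + 12568 = 16502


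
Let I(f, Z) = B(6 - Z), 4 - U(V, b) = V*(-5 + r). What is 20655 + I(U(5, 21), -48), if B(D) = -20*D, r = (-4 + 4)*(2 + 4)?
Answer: 19575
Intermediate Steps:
r = 0 (r = 0*6 = 0)
U(V, b) = 4 + 5*V (U(V, b) = 4 - V*(-5 + 0) = 4 - V*(-5) = 4 - (-5)*V = 4 + 5*V)
I(f, Z) = -120 + 20*Z (I(f, Z) = -20*(6 - Z) = -120 + 20*Z)
20655 + I(U(5, 21), -48) = 20655 + (-120 + 20*(-48)) = 20655 + (-120 - 960) = 20655 - 1080 = 19575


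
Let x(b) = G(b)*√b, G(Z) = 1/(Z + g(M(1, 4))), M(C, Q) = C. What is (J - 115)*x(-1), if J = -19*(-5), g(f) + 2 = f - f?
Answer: 20*I/3 ≈ 6.6667*I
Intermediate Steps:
g(f) = -2 (g(f) = -2 + (f - f) = -2 + 0 = -2)
G(Z) = 1/(-2 + Z) (G(Z) = 1/(Z - 2) = 1/(-2 + Z))
x(b) = √b/(-2 + b)
J = 95
(J - 115)*x(-1) = (95 - 115)*(√(-1)/(-2 - 1)) = -20*I/(-3) = -20*I*(-1)/3 = -(-20)*I/3 = 20*I/3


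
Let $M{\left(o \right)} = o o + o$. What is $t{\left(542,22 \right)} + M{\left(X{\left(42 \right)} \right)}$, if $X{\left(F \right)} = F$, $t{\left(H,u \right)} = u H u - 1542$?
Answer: $262592$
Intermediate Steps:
$t{\left(H,u \right)} = -1542 + H u^{2}$ ($t{\left(H,u \right)} = H u u - 1542 = H u^{2} - 1542 = -1542 + H u^{2}$)
$M{\left(o \right)} = o + o^{2}$ ($M{\left(o \right)} = o^{2} + o = o + o^{2}$)
$t{\left(542,22 \right)} + M{\left(X{\left(42 \right)} \right)} = \left(-1542 + 542 \cdot 22^{2}\right) + 42 \left(1 + 42\right) = \left(-1542 + 542 \cdot 484\right) + 42 \cdot 43 = \left(-1542 + 262328\right) + 1806 = 260786 + 1806 = 262592$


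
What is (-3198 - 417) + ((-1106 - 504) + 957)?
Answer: -4268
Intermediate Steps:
(-3198 - 417) + ((-1106 - 504) + 957) = -3615 + (-1610 + 957) = -3615 - 653 = -4268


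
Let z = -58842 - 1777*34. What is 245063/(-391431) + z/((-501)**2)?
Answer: -36064373041/32749857477 ≈ -1.1012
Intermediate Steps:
z = -119260 (z = -58842 - 60418 = -119260)
245063/(-391431) + z/((-501)**2) = 245063/(-391431) - 119260/((-501)**2) = 245063*(-1/391431) - 119260/251001 = -245063/391431 - 119260*1/251001 = -245063/391431 - 119260/251001 = -36064373041/32749857477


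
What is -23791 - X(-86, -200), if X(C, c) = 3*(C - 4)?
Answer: -23521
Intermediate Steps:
X(C, c) = -12 + 3*C (X(C, c) = 3*(-4 + C) = -12 + 3*C)
-23791 - X(-86, -200) = -23791 - (-12 + 3*(-86)) = -23791 - (-12 - 258) = -23791 - 1*(-270) = -23791 + 270 = -23521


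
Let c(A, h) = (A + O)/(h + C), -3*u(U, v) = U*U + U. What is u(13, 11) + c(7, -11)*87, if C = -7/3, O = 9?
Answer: -2476/15 ≈ -165.07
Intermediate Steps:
C = -7/3 (C = -7*⅓ = -7/3 ≈ -2.3333)
u(U, v) = -U/3 - U²/3 (u(U, v) = -(U*U + U)/3 = -(U² + U)/3 = -(U + U²)/3 = -U/3 - U²/3)
c(A, h) = (9 + A)/(-7/3 + h) (c(A, h) = (A + 9)/(h - 7/3) = (9 + A)/(-7/3 + h))
u(13, 11) + c(7, -11)*87 = -⅓*13*(1 + 13) + (3*(9 + 7)/(-7 + 3*(-11)))*87 = -⅓*13*14 + (3*16/(-7 - 33))*87 = -182/3 + (3*16/(-40))*87 = -182/3 + (3*(-1/40)*16)*87 = -182/3 - 6/5*87 = -182/3 - 522/5 = -2476/15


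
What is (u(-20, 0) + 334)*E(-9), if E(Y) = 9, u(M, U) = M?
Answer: 2826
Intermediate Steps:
(u(-20, 0) + 334)*E(-9) = (-20 + 334)*9 = 314*9 = 2826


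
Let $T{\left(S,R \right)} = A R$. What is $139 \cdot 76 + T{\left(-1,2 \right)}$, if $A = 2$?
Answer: $10568$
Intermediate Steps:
$T{\left(S,R \right)} = 2 R$
$139 \cdot 76 + T{\left(-1,2 \right)} = 139 \cdot 76 + 2 \cdot 2 = 10564 + 4 = 10568$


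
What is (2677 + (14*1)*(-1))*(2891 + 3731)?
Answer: 17634386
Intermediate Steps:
(2677 + (14*1)*(-1))*(2891 + 3731) = (2677 + 14*(-1))*6622 = (2677 - 14)*6622 = 2663*6622 = 17634386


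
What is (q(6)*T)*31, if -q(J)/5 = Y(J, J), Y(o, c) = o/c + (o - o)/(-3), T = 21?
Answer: -3255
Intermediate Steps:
Y(o, c) = o/c (Y(o, c) = o/c + 0*(-⅓) = o/c + 0 = o/c)
q(J) = -5 (q(J) = -5*J/J = -5*1 = -5)
(q(6)*T)*31 = -5*21*31 = -105*31 = -3255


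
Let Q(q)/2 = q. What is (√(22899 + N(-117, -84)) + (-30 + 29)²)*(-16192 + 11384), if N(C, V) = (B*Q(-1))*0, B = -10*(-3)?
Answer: -4808 - 4808*√22899 ≈ -7.3238e+5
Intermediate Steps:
Q(q) = 2*q
B = 30 (B = -2*(-15) = 30)
N(C, V) = 0 (N(C, V) = (30*(2*(-1)))*0 = (30*(-2))*0 = -60*0 = 0)
(√(22899 + N(-117, -84)) + (-30 + 29)²)*(-16192 + 11384) = (√(22899 + 0) + (-30 + 29)²)*(-16192 + 11384) = (√22899 + (-1)²)*(-4808) = (√22899 + 1)*(-4808) = (1 + √22899)*(-4808) = -4808 - 4808*√22899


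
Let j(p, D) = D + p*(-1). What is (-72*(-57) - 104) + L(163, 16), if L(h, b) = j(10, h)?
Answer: 4153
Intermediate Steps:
j(p, D) = D - p
L(h, b) = -10 + h (L(h, b) = h - 1*10 = h - 10 = -10 + h)
(-72*(-57) - 104) + L(163, 16) = (-72*(-57) - 104) + (-10 + 163) = (4104 - 104) + 153 = 4000 + 153 = 4153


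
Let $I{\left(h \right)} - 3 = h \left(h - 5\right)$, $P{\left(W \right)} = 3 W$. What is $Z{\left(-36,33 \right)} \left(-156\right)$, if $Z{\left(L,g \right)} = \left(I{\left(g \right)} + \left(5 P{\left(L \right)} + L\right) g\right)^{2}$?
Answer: $-50999919516$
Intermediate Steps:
$I{\left(h \right)} = 3 + h \left(-5 + h\right)$ ($I{\left(h \right)} = 3 + h \left(h - 5\right) = 3 + h \left(-5 + h\right)$)
$Z{\left(L,g \right)} = \left(3 + g^{2} - 5 g + 16 L g\right)^{2}$ ($Z{\left(L,g \right)} = \left(\left(3 + g^{2} - 5 g\right) + \left(5 \cdot 3 L + L\right) g\right)^{2} = \left(\left(3 + g^{2} - 5 g\right) + \left(15 L + L\right) g\right)^{2} = \left(\left(3 + g^{2} - 5 g\right) + 16 L g\right)^{2} = \left(3 + g^{2} - 5 g + 16 L g\right)^{2}$)
$Z{\left(-36,33 \right)} \left(-156\right) = \left(3 + 33^{2} - 165 + 16 \left(-36\right) 33\right)^{2} \left(-156\right) = \left(3 + 1089 - 165 - 19008\right)^{2} \left(-156\right) = \left(-18081\right)^{2} \left(-156\right) = 326922561 \left(-156\right) = -50999919516$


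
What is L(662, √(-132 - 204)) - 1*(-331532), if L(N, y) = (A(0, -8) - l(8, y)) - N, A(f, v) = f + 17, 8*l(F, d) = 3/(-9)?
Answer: 7941289/24 ≈ 3.3089e+5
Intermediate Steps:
l(F, d) = -1/24 (l(F, d) = (3/(-9))/8 = (3*(-⅑))/8 = (⅛)*(-⅓) = -1/24)
A(f, v) = 17 + f
L(N, y) = 409/24 - N (L(N, y) = ((17 + 0) - 1*(-1/24)) - N = (17 + 1/24) - N = 409/24 - N)
L(662, √(-132 - 204)) - 1*(-331532) = (409/24 - 1*662) - 1*(-331532) = (409/24 - 662) + 331532 = -15479/24 + 331532 = 7941289/24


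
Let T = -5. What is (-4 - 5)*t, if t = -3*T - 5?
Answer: -90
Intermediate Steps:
t = 10 (t = -3*(-5) - 5 = 15 - 5 = 10)
(-4 - 5)*t = (-4 - 5)*10 = -9*10 = -90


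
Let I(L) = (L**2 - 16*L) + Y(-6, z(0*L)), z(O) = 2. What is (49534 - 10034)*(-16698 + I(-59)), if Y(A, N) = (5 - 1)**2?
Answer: -484151500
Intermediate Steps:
Y(A, N) = 16 (Y(A, N) = 4**2 = 16)
I(L) = 16 + L**2 - 16*L (I(L) = (L**2 - 16*L) + 16 = 16 + L**2 - 16*L)
(49534 - 10034)*(-16698 + I(-59)) = (49534 - 10034)*(-16698 + (16 + (-59)**2 - 16*(-59))) = 39500*(-16698 + (16 + 3481 + 944)) = 39500*(-16698 + 4441) = 39500*(-12257) = -484151500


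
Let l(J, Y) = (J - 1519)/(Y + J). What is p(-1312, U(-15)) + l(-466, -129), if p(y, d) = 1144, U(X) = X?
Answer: 136533/119 ≈ 1147.3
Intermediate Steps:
l(J, Y) = (-1519 + J)/(J + Y)
p(-1312, U(-15)) + l(-466, -129) = 1144 + (-1519 - 466)/(-466 - 129) = 1144 - 1985/(-595) = 1144 - 1/595*(-1985) = 1144 + 397/119 = 136533/119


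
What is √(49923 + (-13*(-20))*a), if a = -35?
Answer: √40823 ≈ 202.05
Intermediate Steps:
√(49923 + (-13*(-20))*a) = √(49923 - 13*(-20)*(-35)) = √(49923 + 260*(-35)) = √(49923 - 9100) = √40823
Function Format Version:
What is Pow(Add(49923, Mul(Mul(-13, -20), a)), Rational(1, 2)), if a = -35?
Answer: Pow(40823, Rational(1, 2)) ≈ 202.05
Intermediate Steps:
Pow(Add(49923, Mul(Mul(-13, -20), a)), Rational(1, 2)) = Pow(Add(49923, Mul(Mul(-13, -20), -35)), Rational(1, 2)) = Pow(Add(49923, Mul(260, -35)), Rational(1, 2)) = Pow(Add(49923, -9100), Rational(1, 2)) = Pow(40823, Rational(1, 2))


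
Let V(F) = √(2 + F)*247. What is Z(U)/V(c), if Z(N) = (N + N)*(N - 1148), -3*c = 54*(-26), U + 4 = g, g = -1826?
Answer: 1089948*√470/11609 ≈ 2035.4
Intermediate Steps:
U = -1830 (U = -4 - 1826 = -1830)
c = 468 (c = -18*(-26) = -⅓*(-1404) = 468)
V(F) = 247*√(2 + F)
Z(N) = 2*N*(-1148 + N) (Z(N) = (2*N)*(-1148 + N) = 2*N*(-1148 + N))
Z(U)/V(c) = (2*(-1830)*(-1148 - 1830))/((247*√(2 + 468))) = (2*(-1830)*(-2978))/((247*√470)) = 10899480*(√470/116090) = 1089948*√470/11609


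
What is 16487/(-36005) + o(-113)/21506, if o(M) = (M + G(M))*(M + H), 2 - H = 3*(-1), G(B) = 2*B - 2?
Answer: 485711359/387161765 ≈ 1.2545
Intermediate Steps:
G(B) = -2 + 2*B
H = 5 (H = 2 - 3*(-1) = 2 - 1*(-3) = 2 + 3 = 5)
o(M) = (-2 + 3*M)*(5 + M) (o(M) = (M + (-2 + 2*M))*(M + 5) = (-2 + 3*M)*(5 + M))
16487/(-36005) + o(-113)/21506 = 16487/(-36005) + (-10 + 3*(-113)**2 + 13*(-113))/21506 = 16487*(-1/36005) + (-10 + 3*12769 - 1469)*(1/21506) = -16487/36005 + (-10 + 38307 - 1469)*(1/21506) = -16487/36005 + 36828*(1/21506) = -16487/36005 + 18414/10753 = 485711359/387161765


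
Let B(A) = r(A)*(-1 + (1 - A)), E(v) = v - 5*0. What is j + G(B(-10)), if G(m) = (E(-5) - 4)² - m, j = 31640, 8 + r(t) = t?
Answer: 31901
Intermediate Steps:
E(v) = v (E(v) = v + 0 = v)
r(t) = -8 + t
B(A) = -A*(-8 + A) (B(A) = (-8 + A)*(-1 + (1 - A)) = (-8 + A)*(-A) = -A*(-8 + A))
G(m) = 81 - m (G(m) = (-5 - 4)² - m = (-9)² - m = 81 - m)
j + G(B(-10)) = 31640 + (81 - (-10)*(8 - 1*(-10))) = 31640 + (81 - (-10)*(8 + 10)) = 31640 + (81 - (-10)*18) = 31640 + (81 - 1*(-180)) = 31640 + (81 + 180) = 31640 + 261 = 31901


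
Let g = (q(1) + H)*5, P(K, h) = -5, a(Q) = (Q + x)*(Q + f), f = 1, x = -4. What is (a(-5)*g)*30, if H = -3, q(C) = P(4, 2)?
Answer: -43200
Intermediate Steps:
a(Q) = (1 + Q)*(-4 + Q) (a(Q) = (Q - 4)*(Q + 1) = (-4 + Q)*(1 + Q) = (1 + Q)*(-4 + Q))
q(C) = -5
g = -40 (g = (-5 - 3)*5 = -8*5 = -40)
(a(-5)*g)*30 = ((-4 + (-5)² - 3*(-5))*(-40))*30 = ((-4 + 25 + 15)*(-40))*30 = (36*(-40))*30 = -1440*30 = -43200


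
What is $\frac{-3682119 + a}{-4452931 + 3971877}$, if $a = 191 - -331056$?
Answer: $\frac{239348}{34361} \approx 6.9657$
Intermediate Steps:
$a = 331247$ ($a = 191 + 331056 = 331247$)
$\frac{-3682119 + a}{-4452931 + 3971877} = \frac{-3682119 + 331247}{-4452931 + 3971877} = - \frac{3350872}{-481054} = \left(-3350872\right) \left(- \frac{1}{481054}\right) = \frac{239348}{34361}$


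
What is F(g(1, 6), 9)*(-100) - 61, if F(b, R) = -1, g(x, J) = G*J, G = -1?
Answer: 39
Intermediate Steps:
g(x, J) = -J
F(g(1, 6), 9)*(-100) - 61 = -1*(-100) - 61 = 100 - 61 = 39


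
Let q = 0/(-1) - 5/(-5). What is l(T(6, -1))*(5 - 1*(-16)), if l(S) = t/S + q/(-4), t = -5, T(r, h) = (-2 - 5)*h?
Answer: -81/4 ≈ -20.250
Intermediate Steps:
T(r, h) = -7*h
q = 1 (q = 0*(-1) - 5*(-⅕) = 0 + 1 = 1)
l(S) = -¼ - 5/S (l(S) = -5/S + 1/(-4) = -5/S + 1*(-¼) = -5/S - ¼ = -¼ - 5/S)
l(T(6, -1))*(5 - 1*(-16)) = ((-20 - (-7)*(-1))/(4*((-7*(-1)))))*(5 - 1*(-16)) = ((¼)*(-20 - 1*7)/7)*(5 + 16) = ((¼)*(⅐)*(-20 - 7))*21 = ((¼)*(⅐)*(-27))*21 = -27/28*21 = -81/4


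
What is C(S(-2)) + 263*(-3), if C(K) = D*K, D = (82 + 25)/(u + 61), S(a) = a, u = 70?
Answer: -103573/131 ≈ -790.63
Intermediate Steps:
D = 107/131 (D = (82 + 25)/(70 + 61) = 107/131 ≈ 0.81679)
C(K) = 107*K/131
C(S(-2)) + 263*(-3) = (107/131)*(-2) + 263*(-3) = -214/131 - 789 = -103573/131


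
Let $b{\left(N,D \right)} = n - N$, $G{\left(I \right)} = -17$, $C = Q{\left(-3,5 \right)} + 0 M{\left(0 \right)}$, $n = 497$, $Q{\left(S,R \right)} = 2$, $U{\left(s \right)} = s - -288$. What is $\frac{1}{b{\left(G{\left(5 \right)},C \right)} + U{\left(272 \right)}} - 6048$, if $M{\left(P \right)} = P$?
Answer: $- \frac{6495551}{1074} \approx -6048.0$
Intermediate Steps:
$U{\left(s \right)} = 288 + s$ ($U{\left(s \right)} = s + 288 = 288 + s$)
$C = 2$ ($C = 2 + 0 \cdot 0 = 2 + 0 = 2$)
$b{\left(N,D \right)} = 497 - N$
$\frac{1}{b{\left(G{\left(5 \right)},C \right)} + U{\left(272 \right)}} - 6048 = \frac{1}{\left(497 - -17\right) + \left(288 + 272\right)} - 6048 = \frac{1}{\left(497 + 17\right) + 560} - 6048 = \frac{1}{514 + 560} - 6048 = \frac{1}{1074} - 6048 = - \frac{6495551}{1074}$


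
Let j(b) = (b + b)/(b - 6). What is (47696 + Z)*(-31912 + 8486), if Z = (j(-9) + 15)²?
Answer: -28086860386/25 ≈ -1.1235e+9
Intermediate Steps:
j(b) = 2*b/(-6 + b) (j(b) = (2*b)/(-6 + b) = 2*b/(-6 + b))
Z = 6561/25 (Z = (2*(-9)/(-6 - 9) + 15)² = (2*(-9)/(-15) + 15)² = (2*(-9)*(-1/15) + 15)² = (6/5 + 15)² = (81/5)² = 6561/25 ≈ 262.44)
(47696 + Z)*(-31912 + 8486) = (47696 + 6561/25)*(-31912 + 8486) = (1198961/25)*(-23426) = -28086860386/25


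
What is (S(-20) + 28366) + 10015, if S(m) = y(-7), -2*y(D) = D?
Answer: 76769/2 ≈ 38385.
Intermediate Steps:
y(D) = -D/2
S(m) = 7/2 (S(m) = -½*(-7) = 7/2)
(S(-20) + 28366) + 10015 = (7/2 + 28366) + 10015 = 56739/2 + 10015 = 76769/2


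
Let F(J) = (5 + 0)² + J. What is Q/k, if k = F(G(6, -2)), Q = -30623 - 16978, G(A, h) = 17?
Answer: -15867/14 ≈ -1133.4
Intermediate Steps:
F(J) = 25 + J (F(J) = 5² + J = 25 + J)
Q = -47601
k = 42 (k = 25 + 17 = 42)
Q/k = -47601/42 = -47601*1/42 = -15867/14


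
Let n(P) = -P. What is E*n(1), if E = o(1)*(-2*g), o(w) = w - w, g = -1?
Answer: 0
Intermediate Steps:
o(w) = 0
E = 0 (E = 0*(-2*(-1)) = 0*2 = 0)
E*n(1) = 0*(-1*1) = 0*(-1) = 0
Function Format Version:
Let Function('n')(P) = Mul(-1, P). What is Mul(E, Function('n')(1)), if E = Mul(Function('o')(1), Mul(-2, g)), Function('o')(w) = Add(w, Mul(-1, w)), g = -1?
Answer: 0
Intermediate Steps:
Function('o')(w) = 0
E = 0 (E = Mul(0, Mul(-2, -1)) = Mul(0, 2) = 0)
Mul(E, Function('n')(1)) = Mul(0, Mul(-1, 1)) = Mul(0, -1) = 0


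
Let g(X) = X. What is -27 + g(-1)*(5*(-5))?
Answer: -2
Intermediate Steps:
-27 + g(-1)*(5*(-5)) = -27 - 5*(-5) = -27 - 1*(-25) = -27 + 25 = -2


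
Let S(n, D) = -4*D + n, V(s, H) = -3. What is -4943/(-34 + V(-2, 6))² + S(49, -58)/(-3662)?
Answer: -18485955/5013278 ≈ -3.6874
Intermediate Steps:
S(n, D) = n - 4*D
-4943/(-34 + V(-2, 6))² + S(49, -58)/(-3662) = -4943/(-34 - 3)² + (49 - 4*(-58))/(-3662) = -4943/((-37)²) + (49 + 232)*(-1/3662) = -4943/1369 + 281*(-1/3662) = -4943*1/1369 - 281/3662 = -4943/1369 - 281/3662 = -18485955/5013278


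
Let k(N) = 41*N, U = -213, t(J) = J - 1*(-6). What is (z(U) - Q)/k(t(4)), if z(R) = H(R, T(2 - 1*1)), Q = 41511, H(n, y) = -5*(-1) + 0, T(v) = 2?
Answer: -20753/205 ≈ -101.23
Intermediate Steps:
H(n, y) = 5 (H(n, y) = 5 + 0 = 5)
t(J) = 6 + J (t(J) = J + 6 = 6 + J)
z(R) = 5
(z(U) - Q)/k(t(4)) = (5 - 1*41511)/((41*(6 + 4))) = (5 - 41511)/((41*10)) = -41506/410 = -41506*1/410 = -20753/205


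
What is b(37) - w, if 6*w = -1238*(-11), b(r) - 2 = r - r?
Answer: -6803/3 ≈ -2267.7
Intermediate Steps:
b(r) = 2 (b(r) = 2 + (r - r) = 2 + 0 = 2)
w = 6809/3 (w = (-1238*(-11))/6 = (1/6)*13618 = 6809/3 ≈ 2269.7)
b(37) - w = 2 - 1*6809/3 = 2 - 6809/3 = -6803/3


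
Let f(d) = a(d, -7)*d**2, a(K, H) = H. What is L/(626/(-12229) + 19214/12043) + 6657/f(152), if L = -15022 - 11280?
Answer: -147197031236183/8642305344 ≈ -17032.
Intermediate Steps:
f(d) = -7*d**2
L = -26302
L/(626/(-12229) + 19214/12043) + 6657/f(152) = -26302/(626/(-12229) + 19214/12043) + 6657/((-7*152**2)) = -26302/(626*(-1/12229) + 19214*(1/12043)) + 6657/((-7*23104)) = -26302/(-626/12229 + 19214/12043) + 6657/(-161728) = -26302/227429088/147273847 + 6657*(-1/161728) = -26302*147273847/227429088 - 951/23104 = -1936798361897/113714544 - 951/23104 = -147197031236183/8642305344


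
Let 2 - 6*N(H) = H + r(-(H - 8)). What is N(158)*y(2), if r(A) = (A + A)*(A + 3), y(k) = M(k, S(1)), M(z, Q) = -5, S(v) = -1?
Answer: 36880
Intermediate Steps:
y(k) = -5
r(A) = 2*A*(3 + A) (r(A) = (2*A)*(3 + A) = 2*A*(3 + A))
N(H) = 1/3 - H/6 - (8 - H)*(11 - H)/3 (N(H) = 1/3 - (H + 2*(-(H - 8))*(3 - (H - 8)))/6 = 1/3 - (H + 2*(-(-8 + H))*(3 - (-8 + H)))/6 = 1/3 - (H + 2*(8 - H)*(3 + (8 - H)))/6 = 1/3 - (H + 2*(8 - H)*(11 - H))/6 = 1/3 + (-H/6 - (8 - H)*(11 - H)/3) = 1/3 - H/6 - (8 - H)*(11 - H)/3)
N(158)*y(2) = (-29 - 1/3*158**2 + (37/6)*158)*(-5) = (-29 - 1/3*24964 + 2923/3)*(-5) = (-29 - 24964/3 + 2923/3)*(-5) = -7376*(-5) = 36880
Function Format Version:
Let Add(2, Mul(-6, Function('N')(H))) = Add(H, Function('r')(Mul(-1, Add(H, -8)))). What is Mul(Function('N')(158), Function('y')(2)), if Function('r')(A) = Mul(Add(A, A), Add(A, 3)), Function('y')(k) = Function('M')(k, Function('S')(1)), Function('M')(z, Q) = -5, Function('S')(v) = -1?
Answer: 36880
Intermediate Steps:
Function('y')(k) = -5
Function('r')(A) = Mul(2, A, Add(3, A)) (Function('r')(A) = Mul(Mul(2, A), Add(3, A)) = Mul(2, A, Add(3, A)))
Function('N')(H) = Add(Rational(1, 3), Mul(Rational(-1, 6), H), Mul(Rational(-1, 3), Add(8, Mul(-1, H)), Add(11, Mul(-1, H)))) (Function('N')(H) = Add(Rational(1, 3), Mul(Rational(-1, 6), Add(H, Mul(2, Mul(-1, Add(H, -8)), Add(3, Mul(-1, Add(H, -8))))))) = Add(Rational(1, 3), Mul(Rational(-1, 6), Add(H, Mul(2, Mul(-1, Add(-8, H)), Add(3, Mul(-1, Add(-8, H))))))) = Add(Rational(1, 3), Mul(Rational(-1, 6), Add(H, Mul(2, Add(8, Mul(-1, H)), Add(3, Add(8, Mul(-1, H))))))) = Add(Rational(1, 3), Mul(Rational(-1, 6), Add(H, Mul(2, Add(8, Mul(-1, H)), Add(11, Mul(-1, H)))))) = Add(Rational(1, 3), Add(Mul(Rational(-1, 6), H), Mul(Rational(-1, 3), Add(8, Mul(-1, H)), Add(11, Mul(-1, H))))) = Add(Rational(1, 3), Mul(Rational(-1, 6), H), Mul(Rational(-1, 3), Add(8, Mul(-1, H)), Add(11, Mul(-1, H)))))
Mul(Function('N')(158), Function('y')(2)) = Mul(Add(-29, Mul(Rational(-1, 3), Pow(158, 2)), Mul(Rational(37, 6), 158)), -5) = Mul(Add(-29, Mul(Rational(-1, 3), 24964), Rational(2923, 3)), -5) = Mul(Add(-29, Rational(-24964, 3), Rational(2923, 3)), -5) = Mul(-7376, -5) = 36880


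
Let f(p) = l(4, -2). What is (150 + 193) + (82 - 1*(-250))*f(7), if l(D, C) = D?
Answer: 1671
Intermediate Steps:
f(p) = 4
(150 + 193) + (82 - 1*(-250))*f(7) = (150 + 193) + (82 - 1*(-250))*4 = 343 + (82 + 250)*4 = 343 + 332*4 = 343 + 1328 = 1671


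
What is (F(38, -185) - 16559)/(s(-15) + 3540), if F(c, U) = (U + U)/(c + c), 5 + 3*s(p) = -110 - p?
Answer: -1888281/399760 ≈ -4.7235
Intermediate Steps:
s(p) = -115/3 - p/3 (s(p) = -5/3 + (-110 - p)/3 = -5/3 + (-110/3 - p/3) = -115/3 - p/3)
F(c, U) = U/c (F(c, U) = (2*U)/((2*c)) = (2*U)*(1/(2*c)) = U/c)
(F(38, -185) - 16559)/(s(-15) + 3540) = (-185/38 - 16559)/((-115/3 - ⅓*(-15)) + 3540) = (-185*1/38 - 16559)/((-115/3 + 5) + 3540) = (-185/38 - 16559)/(-100/3 + 3540) = -629427/(38*10520/3) = -629427/38*3/10520 = -1888281/399760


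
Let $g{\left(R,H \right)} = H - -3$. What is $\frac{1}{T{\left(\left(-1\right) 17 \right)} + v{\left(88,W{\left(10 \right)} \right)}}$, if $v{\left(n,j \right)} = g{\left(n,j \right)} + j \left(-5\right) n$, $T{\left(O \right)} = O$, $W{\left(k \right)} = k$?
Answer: $- \frac{1}{4404} \approx -0.00022707$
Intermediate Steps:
$g{\left(R,H \right)} = 3 + H$ ($g{\left(R,H \right)} = H + 3 = 3 + H$)
$v{\left(n,j \right)} = 3 + j - 5 j n$ ($v{\left(n,j \right)} = \left(3 + j\right) + j \left(-5\right) n = \left(3 + j\right) + - 5 j n = \left(3 + j\right) - 5 j n = 3 + j - 5 j n$)
$\frac{1}{T{\left(\left(-1\right) 17 \right)} + v{\left(88,W{\left(10 \right)} \right)}} = \frac{1}{\left(-1\right) 17 + \left(3 + 10 - 50 \cdot 88\right)} = \frac{1}{-17 + \left(3 + 10 - 4400\right)} = \frac{1}{-17 - 4387} = \frac{1}{-4404} = - \frac{1}{4404}$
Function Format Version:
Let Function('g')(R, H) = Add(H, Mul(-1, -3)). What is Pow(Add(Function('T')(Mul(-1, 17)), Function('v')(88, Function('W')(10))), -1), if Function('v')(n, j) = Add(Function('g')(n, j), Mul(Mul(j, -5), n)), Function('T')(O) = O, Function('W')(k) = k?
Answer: Rational(-1, 4404) ≈ -0.00022707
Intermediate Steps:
Function('g')(R, H) = Add(3, H) (Function('g')(R, H) = Add(H, 3) = Add(3, H))
Function('v')(n, j) = Add(3, j, Mul(-5, j, n)) (Function('v')(n, j) = Add(Add(3, j), Mul(Mul(j, -5), n)) = Add(Add(3, j), Mul(Mul(-5, j), n)) = Add(Add(3, j), Mul(-5, j, n)) = Add(3, j, Mul(-5, j, n)))
Pow(Add(Function('T')(Mul(-1, 17)), Function('v')(88, Function('W')(10))), -1) = Pow(Add(Mul(-1, 17), Add(3, 10, Mul(-5, 10, 88))), -1) = Pow(Add(-17, Add(3, 10, -4400)), -1) = Pow(Add(-17, -4387), -1) = Pow(-4404, -1) = Rational(-1, 4404)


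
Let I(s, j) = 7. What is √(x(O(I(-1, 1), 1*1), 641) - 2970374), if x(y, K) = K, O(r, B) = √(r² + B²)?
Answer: I*√2969733 ≈ 1723.3*I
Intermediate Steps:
O(r, B) = √(B² + r²)
√(x(O(I(-1, 1), 1*1), 641) - 2970374) = √(641 - 2970374) = √(-2969733) = I*√2969733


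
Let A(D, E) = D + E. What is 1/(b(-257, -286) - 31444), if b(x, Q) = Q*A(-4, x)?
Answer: 1/43202 ≈ 2.3147e-5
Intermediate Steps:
b(x, Q) = Q*(-4 + x)
1/(b(-257, -286) - 31444) = 1/(-286*(-4 - 257) - 31444) = 1/(-286*(-261) - 31444) = 1/(74646 - 31444) = 1/43202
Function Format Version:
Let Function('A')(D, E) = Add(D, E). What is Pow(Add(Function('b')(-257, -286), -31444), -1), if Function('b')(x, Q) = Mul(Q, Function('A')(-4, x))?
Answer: Rational(1, 43202) ≈ 2.3147e-5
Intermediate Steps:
Function('b')(x, Q) = Mul(Q, Add(-4, x))
Pow(Add(Function('b')(-257, -286), -31444), -1) = Pow(Add(Mul(-286, Add(-4, -257)), -31444), -1) = Pow(Add(Mul(-286, -261), -31444), -1) = Pow(Add(74646, -31444), -1) = Pow(43202, -1) = Rational(1, 43202)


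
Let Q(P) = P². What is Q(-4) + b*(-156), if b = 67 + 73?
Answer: -21824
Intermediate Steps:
b = 140
Q(-4) + b*(-156) = (-4)² + 140*(-156) = 16 - 21840 = -21824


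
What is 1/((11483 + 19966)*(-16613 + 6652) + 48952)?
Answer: -1/313214537 ≈ -3.1927e-9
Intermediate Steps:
1/((11483 + 19966)*(-16613 + 6652) + 48952) = 1/(31449*(-9961) + 48952) = 1/(-313263489 + 48952) = 1/(-313214537) = -1/313214537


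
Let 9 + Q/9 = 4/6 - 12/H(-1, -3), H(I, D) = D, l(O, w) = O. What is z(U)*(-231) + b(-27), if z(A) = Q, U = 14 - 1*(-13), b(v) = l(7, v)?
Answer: 9016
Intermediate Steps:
b(v) = 7
U = 27 (U = 14 + 13 = 27)
Q = -39 (Q = -81 + 9*(4/6 - 12/(-3)) = -81 + 9*(4*(⅙) - 12*(-⅓)) = -81 + 9*(⅔ + 4) = -81 + 9*(14/3) = -81 + 42 = -39)
z(A) = -39
z(U)*(-231) + b(-27) = -39*(-231) + 7 = 9009 + 7 = 9016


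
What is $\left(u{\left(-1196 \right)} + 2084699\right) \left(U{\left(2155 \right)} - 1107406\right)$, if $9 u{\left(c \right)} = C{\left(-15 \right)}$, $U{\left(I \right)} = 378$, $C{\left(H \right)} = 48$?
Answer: $- \frac{6923478206164}{3} \approx -2.3078 \cdot 10^{12}$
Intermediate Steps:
$u{\left(c \right)} = \frac{16}{3}$ ($u{\left(c \right)} = \frac{1}{9} \cdot 48 = \frac{16}{3}$)
$\left(u{\left(-1196 \right)} + 2084699\right) \left(U{\left(2155 \right)} - 1107406\right) = \left(\frac{16}{3} + 2084699\right) \left(378 - 1107406\right) = \frac{6254113}{3} \left(-1107028\right) = - \frac{6923478206164}{3}$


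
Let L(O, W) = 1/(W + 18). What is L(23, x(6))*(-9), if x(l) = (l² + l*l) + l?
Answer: -3/32 ≈ -0.093750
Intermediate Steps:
x(l) = l + 2*l² (x(l) = (l² + l²) + l = 2*l² + l = l + 2*l²)
L(O, W) = 1/(18 + W)
L(23, x(6))*(-9) = -9/(18 + 6*(1 + 2*6)) = -9/(18 + 6*(1 + 12)) = -9/(18 + 6*13) = -9/(18 + 78) = -9/96 = (1/96)*(-9) = -3/32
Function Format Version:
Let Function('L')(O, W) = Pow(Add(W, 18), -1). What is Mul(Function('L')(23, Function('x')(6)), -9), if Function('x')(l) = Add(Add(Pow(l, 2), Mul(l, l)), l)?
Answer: Rational(-3, 32) ≈ -0.093750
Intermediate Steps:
Function('x')(l) = Add(l, Mul(2, Pow(l, 2))) (Function('x')(l) = Add(Add(Pow(l, 2), Pow(l, 2)), l) = Add(Mul(2, Pow(l, 2)), l) = Add(l, Mul(2, Pow(l, 2))))
Function('L')(O, W) = Pow(Add(18, W), -1)
Mul(Function('L')(23, Function('x')(6)), -9) = Mul(Pow(Add(18, Mul(6, Add(1, Mul(2, 6)))), -1), -9) = Mul(Pow(Add(18, Mul(6, Add(1, 12))), -1), -9) = Mul(Pow(Add(18, Mul(6, 13)), -1), -9) = Mul(Pow(Add(18, 78), -1), -9) = Mul(Pow(96, -1), -9) = Mul(Rational(1, 96), -9) = Rational(-3, 32)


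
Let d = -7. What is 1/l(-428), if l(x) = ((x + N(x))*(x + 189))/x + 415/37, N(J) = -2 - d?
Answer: -15836/3562969 ≈ -0.0044446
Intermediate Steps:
N(J) = 5 (N(J) = -2 - 1*(-7) = -2 + 7 = 5)
l(x) = 415/37 + (5 + x)*(189 + x)/x (l(x) = ((x + 5)*(x + 189))/x + 415/37 = ((5 + x)*(189 + x))/x + 415*(1/37) = (5 + x)*(189 + x)/x + 415/37 = 415/37 + (5 + x)*(189 + x)/x)
1/l(-428) = 1/(7593/37 - 428 + 945/(-428)) = 1/(7593/37 - 428 + 945*(-1/428)) = 1/(7593/37 - 428 - 945/428) = 1/(-3562969/15836) = -15836/3562969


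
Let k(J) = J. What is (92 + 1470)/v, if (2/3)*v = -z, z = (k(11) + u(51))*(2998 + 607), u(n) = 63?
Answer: -1562/400155 ≈ -0.0039035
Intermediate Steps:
z = 266770 (z = (11 + 63)*(2998 + 607) = 74*3605 = 266770)
v = -400155 (v = 3*(-1*266770)/2 = (3/2)*(-266770) = -400155)
(92 + 1470)/v = (92 + 1470)/(-400155) = 1562*(-1/400155) = -1562/400155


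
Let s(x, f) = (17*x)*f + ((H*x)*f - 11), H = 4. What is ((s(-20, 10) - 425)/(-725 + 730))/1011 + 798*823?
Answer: 3319886834/5055 ≈ 6.5675e+5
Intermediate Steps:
s(x, f) = -11 + 21*f*x (s(x, f) = (17*x)*f + ((4*x)*f - 11) = 17*f*x + (4*f*x - 11) = 17*f*x + (-11 + 4*f*x) = -11 + 21*f*x)
((s(-20, 10) - 425)/(-725 + 730))/1011 + 798*823 = (((-11 + 21*10*(-20)) - 425)/(-725 + 730))/1011 + 798*823 = (((-11 - 4200) - 425)/5)*(1/1011) + 656754 = ((-4211 - 425)*(1/5))*(1/1011) + 656754 = -4636*1/5*(1/1011) + 656754 = -4636/5*1/1011 + 656754 = -4636/5055 + 656754 = 3319886834/5055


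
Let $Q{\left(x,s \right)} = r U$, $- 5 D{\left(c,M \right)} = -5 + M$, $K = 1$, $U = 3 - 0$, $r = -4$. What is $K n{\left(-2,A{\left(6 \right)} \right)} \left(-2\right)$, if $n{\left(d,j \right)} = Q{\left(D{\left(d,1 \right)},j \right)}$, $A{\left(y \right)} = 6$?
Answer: $24$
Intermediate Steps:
$U = 3$ ($U = 3 + 0 = 3$)
$D{\left(c,M \right)} = 1 - \frac{M}{5}$ ($D{\left(c,M \right)} = - \frac{-5 + M}{5} = 1 - \frac{M}{5}$)
$Q{\left(x,s \right)} = -12$ ($Q{\left(x,s \right)} = \left(-4\right) 3 = -12$)
$n{\left(d,j \right)} = -12$
$K n{\left(-2,A{\left(6 \right)} \right)} \left(-2\right) = 1 \left(-12\right) \left(-2\right) = \left(-12\right) \left(-2\right) = 24$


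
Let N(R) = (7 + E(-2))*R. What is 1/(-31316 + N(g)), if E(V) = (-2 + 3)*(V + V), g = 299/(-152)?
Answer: -152/4760929 ≈ -3.1927e-5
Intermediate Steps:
g = -299/152 (g = 299*(-1/152) = -299/152 ≈ -1.9671)
E(V) = 2*V (E(V) = 1*(2*V) = 2*V)
N(R) = 3*R (N(R) = (7 + 2*(-2))*R = (7 - 4)*R = 3*R)
1/(-31316 + N(g)) = 1/(-31316 + 3*(-299/152)) = 1/(-31316 - 897/152) = 1/(-4760929/152) = -152/4760929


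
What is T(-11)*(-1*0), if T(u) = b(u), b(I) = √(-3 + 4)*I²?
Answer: 0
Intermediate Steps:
b(I) = I² (b(I) = √1*I² = 1*I² = I²)
T(u) = u²
T(-11)*(-1*0) = (-11)²*(-1*0) = 121*0 = 0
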